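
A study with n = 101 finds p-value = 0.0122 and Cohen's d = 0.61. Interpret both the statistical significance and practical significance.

Statistically significant (p = 0.0122 < 0.05). Cohen's d = 0.61 indicates a medium effect size. Both statistical and practical significance should be considered.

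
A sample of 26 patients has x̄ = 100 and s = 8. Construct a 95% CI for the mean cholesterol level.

CI = x̄ ± t*(s/√n) = 100 ± 2.06(8/√26) = (96.77, 103.23)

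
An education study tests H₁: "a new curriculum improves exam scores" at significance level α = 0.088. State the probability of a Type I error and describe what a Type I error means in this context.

P(Type I error) = α = 0.088. A Type I error is rejecting H₀ when H₀ is actually true (false positive) — here, concluding that a new curriculum improves exam scores when in fact this is not the case. Consequence: adopting a curriculum that gives no real benefit — disruption for nothing.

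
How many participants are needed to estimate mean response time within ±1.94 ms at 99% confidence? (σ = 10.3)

n = (z*σ/E)² = (2.576×10.3/1.94)² = 187.1 → n = 188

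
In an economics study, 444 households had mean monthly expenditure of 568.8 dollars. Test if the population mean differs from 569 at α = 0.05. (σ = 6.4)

z = (x̄ - μ₀)/(σ/√n) = (568.8 - 569)/(6.4/√444) = -0.658. Critical value: ±1.96. Since |-0.658| ≤ 1.96, Fail to reject H₀.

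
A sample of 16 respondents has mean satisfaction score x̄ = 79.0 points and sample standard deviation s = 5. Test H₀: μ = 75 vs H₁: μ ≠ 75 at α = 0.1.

t = (x̄ - μ₀)/(s/√n) = (79.0 - 75)/(5/√16) = 3.2. df = 15, critical t = ±1.753. Reject H₀.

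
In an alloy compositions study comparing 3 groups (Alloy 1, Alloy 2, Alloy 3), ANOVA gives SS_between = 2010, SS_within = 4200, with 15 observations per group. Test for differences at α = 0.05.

df_between = 2, df_within = 42. F = MS_between/MS_within = 1005.0/100.0 = 10.05. F_crit ≈ 3.22. Reject H₀. At least one mean differs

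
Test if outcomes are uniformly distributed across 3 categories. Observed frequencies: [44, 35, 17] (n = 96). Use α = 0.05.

Expected = 32 each. χ² = Σ(O-E)²/E = 11.812. df = 2, critical value = 5.991. Reject H₀.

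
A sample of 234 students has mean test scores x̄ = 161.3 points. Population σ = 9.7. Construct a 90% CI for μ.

CI = x̄ ± z*(σ/√n) = 161.3 ± 1.645(9.7/√234) = 161.3 ± 1.04 = (160.26, 162.34)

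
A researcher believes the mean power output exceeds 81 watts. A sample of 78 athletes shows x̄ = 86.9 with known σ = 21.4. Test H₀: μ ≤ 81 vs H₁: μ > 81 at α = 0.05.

z = 2.435. Critical value: 1.645. Reject H₀.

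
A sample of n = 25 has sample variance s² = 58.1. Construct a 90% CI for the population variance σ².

df = 24. χ²_{0.05} = 36.415, χ²_{0.95} = 13.848. CI for σ² = ((n-1)s²/χ²_{α/2}, (n-1)s²/χ²_{1-α/2}) = (24·58.1/36.415, 24·58.1/13.848) = (38.29, 100.69)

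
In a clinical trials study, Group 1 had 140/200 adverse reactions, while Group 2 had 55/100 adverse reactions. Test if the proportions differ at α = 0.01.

p̂₁ = 0.7, p̂₂ = 0.55, pooled p̂ = 0.65. z = 2.568. Critical: ±2.576. Fail to reject H₀.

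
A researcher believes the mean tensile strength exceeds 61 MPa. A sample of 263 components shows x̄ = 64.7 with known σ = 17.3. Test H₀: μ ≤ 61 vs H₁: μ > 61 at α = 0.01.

z = 3.468. Critical value: 2.33. Reject H₀.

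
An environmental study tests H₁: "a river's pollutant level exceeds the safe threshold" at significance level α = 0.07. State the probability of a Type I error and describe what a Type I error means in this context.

P(Type I error) = α = 0.07. A Type I error is rejecting H₀ when H₀ is actually true (false positive) — here, concluding that a river's pollutant level exceeds the safe threshold when in fact this is not the case. Consequence: shutting down a compliant factory unnecessarily.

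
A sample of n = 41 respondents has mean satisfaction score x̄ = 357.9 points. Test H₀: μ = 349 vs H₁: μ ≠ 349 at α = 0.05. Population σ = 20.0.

z = (x̄ - μ₀)/(σ/√n) = (357.9 - 349)/(20.0/√41) = 2.849. Critical value: ±1.96. Since |2.849| > 1.96, Reject H₀.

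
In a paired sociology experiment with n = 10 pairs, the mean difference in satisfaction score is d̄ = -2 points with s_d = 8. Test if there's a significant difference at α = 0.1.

t = d̄/(s_d/√n) = -2/(8/√10) = -0.791. df = 9, critical t = ±1.833. Fail to reject H₀.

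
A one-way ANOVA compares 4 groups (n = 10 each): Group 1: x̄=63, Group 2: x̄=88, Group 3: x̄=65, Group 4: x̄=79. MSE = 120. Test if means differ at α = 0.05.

Grand mean = 73.75. SS_between = 4227.5, MS_between = 1409.17. F = 11.743, F_crit ≈ 2.866. Reject H₀.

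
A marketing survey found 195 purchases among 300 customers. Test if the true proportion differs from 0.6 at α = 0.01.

p̂ = 0.65, p₀ = 0.6. z = (p̂ - p₀)/√(p₀(1-p₀)/n) = 1.768. Critical: ±2.576. Fail to reject H₀.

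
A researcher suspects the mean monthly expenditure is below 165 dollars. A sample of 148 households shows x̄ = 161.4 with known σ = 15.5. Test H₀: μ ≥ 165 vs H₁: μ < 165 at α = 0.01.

z = -2.826. Critical value: -2.33. Reject H₀.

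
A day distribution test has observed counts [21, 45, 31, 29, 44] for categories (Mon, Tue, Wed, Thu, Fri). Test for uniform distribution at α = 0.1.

Expected = 34 each. χ² = Σ(O-E)²/E = 12.471. df = 4, critical value = 7.779. Reject H₀.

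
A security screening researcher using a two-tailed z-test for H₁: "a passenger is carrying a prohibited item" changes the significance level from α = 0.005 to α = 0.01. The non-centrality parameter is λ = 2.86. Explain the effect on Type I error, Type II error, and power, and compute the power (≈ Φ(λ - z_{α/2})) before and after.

Increasing α from 0.005 to 0.01:
• Type I error rate increases (α is the Type I rate by definition).
• Critical value moves from z_{α/2} = 2.807 to 2.576, so power = Φ(λ - z_{α/2}) goes from Φ(2.86 - 2.807) = 0.521 to Φ(2.86 - 2.576) = 0.612.
• Type II error rate β = 1 - power therefore decreases (0.479 → 0.388).
Appropriate when false negatives are costly — here, letting a prohibited item through — security breach.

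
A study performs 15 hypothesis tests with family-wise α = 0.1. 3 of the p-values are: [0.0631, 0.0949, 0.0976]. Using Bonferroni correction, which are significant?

Bonferroni α = 0.1/15 = 0.00667. None of the given p-values are significant.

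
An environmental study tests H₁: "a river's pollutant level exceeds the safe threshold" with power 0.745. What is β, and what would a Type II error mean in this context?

β = 1 - power = 1 - 0.745 = 0.255. A Type II error is failing to reject H₀ when H₀ is false (false negative) — here, failing to conclude that a river's pollutant level exceeds the safe threshold when in fact it is true. Consequence: allowing unsafe pollution to continue.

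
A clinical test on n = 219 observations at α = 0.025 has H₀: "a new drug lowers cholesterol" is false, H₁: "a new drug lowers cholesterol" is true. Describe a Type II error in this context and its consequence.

Type II error: failing to reject H₀ when it is false — concluding that a new drug lowers cholesterol is not supported when in fact it is. Consequence: shelving an effective drug — patients miss out on a treatment that would have helped.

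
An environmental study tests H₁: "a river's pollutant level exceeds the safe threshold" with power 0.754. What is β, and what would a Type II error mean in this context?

β = 1 - power = 1 - 0.754 = 0.246. A Type II error is failing to reject H₀ when H₀ is false (false negative) — here, failing to conclude that a river's pollutant level exceeds the safe threshold when in fact it is true. Consequence: allowing unsafe pollution to continue.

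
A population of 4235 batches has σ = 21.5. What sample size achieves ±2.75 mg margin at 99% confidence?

Without FPC: n₀ = (2.576×21.5/2.75)² = 405.605. With FPC: n = n₀N/(n₀+N-1) = 370.2 → n = 371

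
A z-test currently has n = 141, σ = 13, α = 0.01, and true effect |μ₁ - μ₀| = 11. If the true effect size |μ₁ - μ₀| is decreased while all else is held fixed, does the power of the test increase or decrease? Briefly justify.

Power decreases: a smaller true effect decreases the non-centrality λ = |μ₁ - μ₀|/(σ/√n).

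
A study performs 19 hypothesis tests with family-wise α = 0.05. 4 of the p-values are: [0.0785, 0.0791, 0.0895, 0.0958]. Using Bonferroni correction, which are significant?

Bonferroni α = 0.05/19 = 0.00263. None of the given p-values are significant.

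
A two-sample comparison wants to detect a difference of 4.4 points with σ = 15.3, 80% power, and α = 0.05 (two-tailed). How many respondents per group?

n per group = 2(z_α/2 + z_β)²σ²/d² = 2×(1.96 + 0.84)²×15.3²/4.4² = 189.6 → n = 190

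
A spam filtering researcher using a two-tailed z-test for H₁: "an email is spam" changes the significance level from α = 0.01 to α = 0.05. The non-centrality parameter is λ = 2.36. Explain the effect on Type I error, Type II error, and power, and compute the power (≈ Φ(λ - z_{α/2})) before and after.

Increasing α from 0.01 to 0.05:
• Type I error rate increases (α is the Type I rate by definition).
• Critical value moves from z_{α/2} = 2.576 to 1.96, so power = Φ(λ - z_{α/2}) goes from Φ(2.36 - 2.576) = 0.414 to Φ(2.36 - 1.96) = 0.655.
• Type II error rate β = 1 - power therefore decreases (0.586 → 0.345).
Appropriate when false negatives are costly — here, a spam email lands in the inbox.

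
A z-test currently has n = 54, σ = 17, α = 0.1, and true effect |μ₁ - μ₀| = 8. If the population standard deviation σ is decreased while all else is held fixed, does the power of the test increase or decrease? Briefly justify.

Power increases: a smaller σ shrinks the standard error σ/√n, moving the sampling distribution under H₁ further from the critical value.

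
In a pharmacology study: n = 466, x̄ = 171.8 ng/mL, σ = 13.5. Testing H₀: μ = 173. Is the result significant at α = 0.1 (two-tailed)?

z = (171.8 - 173)/(13.5/√466) = -1.919. Since |z| > 1.645, significant at α = 0.1.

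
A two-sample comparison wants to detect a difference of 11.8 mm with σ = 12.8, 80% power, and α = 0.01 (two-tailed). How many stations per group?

n per group = 2(z_α/2 + z_β)²σ²/d² = 2×(2.576 + 0.84)²×12.8²/11.8² = 27.5 → n = 28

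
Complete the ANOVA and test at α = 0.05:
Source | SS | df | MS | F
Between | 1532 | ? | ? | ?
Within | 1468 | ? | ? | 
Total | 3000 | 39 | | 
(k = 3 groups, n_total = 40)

df_between = 2, df_within = 37. MS_between = 766.0, MS_within = 39.68. F = 19.307, F_crit ≈ 3.252. Reject H₀.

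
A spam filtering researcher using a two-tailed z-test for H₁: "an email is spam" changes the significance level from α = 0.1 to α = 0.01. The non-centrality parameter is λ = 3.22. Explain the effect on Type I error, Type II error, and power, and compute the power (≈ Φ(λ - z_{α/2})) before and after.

Decreasing α from 0.1 to 0.01:
• Type I error rate decreases (α is the Type I rate by definition).
• Critical value moves from z_{α/2} = 1.645 to 2.576, so power = Φ(λ - z_{α/2}) goes from Φ(3.22 - 1.645) = 0.942 to Φ(3.22 - 2.576) = 0.74.
• Type II error rate β = 1 - power therefore increases (0.058 → 0.26).
Appropriate when false positives are costly — here, a legitimate email is sent to the spam folder and the user misses it.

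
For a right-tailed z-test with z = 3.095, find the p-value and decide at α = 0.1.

p = P(Z > 3.095) = 1 - Φ(3.095) ≈ 0.001. Since p < 0.1, reject H₀ (significant) at α = 0.1.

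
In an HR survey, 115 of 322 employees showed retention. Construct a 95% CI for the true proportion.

p̂ = 0.357. CI = p̂ ± z*√(p̂(1-p̂)/n) = (0.305, 0.409)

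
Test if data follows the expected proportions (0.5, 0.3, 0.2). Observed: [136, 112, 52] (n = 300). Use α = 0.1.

Expected: [150.0, 90.0, 60.0]. χ² = 7.751. df = 2, critical = 4.605. Reject H₀.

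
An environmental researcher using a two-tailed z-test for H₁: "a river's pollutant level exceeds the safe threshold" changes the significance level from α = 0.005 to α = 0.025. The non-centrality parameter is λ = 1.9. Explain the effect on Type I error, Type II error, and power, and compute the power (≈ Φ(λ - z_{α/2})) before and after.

Increasing α from 0.005 to 0.025:
• Type I error rate increases (α is the Type I rate by definition).
• Critical value moves from z_{α/2} = 2.807 to 2.241, so power = Φ(λ - z_{α/2}) goes from Φ(1.9 - 2.807) = 0.182 to Φ(1.9 - 2.241) = 0.367.
• Type II error rate β = 1 - power therefore decreases (0.818 → 0.633).
Appropriate when false negatives are costly — here, allowing unsafe pollution to continue.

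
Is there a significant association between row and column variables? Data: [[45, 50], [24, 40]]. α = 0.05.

χ² = 1.516. df = 1, critical = 3.841. Fail to reject H₀. No evidence of dependence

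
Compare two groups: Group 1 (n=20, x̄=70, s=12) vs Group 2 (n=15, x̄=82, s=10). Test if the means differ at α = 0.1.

Pooled sp = 11.2. t = -3.138, df = 33. Critical t = ±1.692. Reject H₀.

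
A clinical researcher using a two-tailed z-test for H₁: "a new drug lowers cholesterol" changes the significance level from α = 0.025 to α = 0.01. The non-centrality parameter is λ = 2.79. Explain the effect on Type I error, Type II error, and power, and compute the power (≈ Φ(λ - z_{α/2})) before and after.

Decreasing α from 0.025 to 0.01:
• Type I error rate decreases (α is the Type I rate by definition).
• Critical value moves from z_{α/2} = 2.241 to 2.576, so power = Φ(λ - z_{α/2}) goes from Φ(2.79 - 2.241) = 0.708 to Φ(2.79 - 2.576) = 0.585.
• Type II error rate β = 1 - power therefore increases (0.292 → 0.415).
Appropriate when false positives are costly — here, approving an ineffective drug — patients take a useless medication and may skip effective alternatives.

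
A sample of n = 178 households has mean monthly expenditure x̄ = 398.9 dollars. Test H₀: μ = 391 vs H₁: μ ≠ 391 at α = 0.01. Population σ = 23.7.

z = (x̄ - μ₀)/(σ/√n) = (398.9 - 391)/(23.7/√178) = 4.447. Critical value: ±2.576. Since |4.447| > 2.576, Reject H₀.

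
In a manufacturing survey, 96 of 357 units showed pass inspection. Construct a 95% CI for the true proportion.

p̂ = 0.269. CI = p̂ ± z*√(p̂(1-p̂)/n) = (0.223, 0.315)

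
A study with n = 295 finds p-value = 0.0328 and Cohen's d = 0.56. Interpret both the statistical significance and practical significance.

Statistically significant (p = 0.0328 < 0.05). Cohen's d = 0.56 indicates a medium effect size. Both statistical and practical significance should be considered.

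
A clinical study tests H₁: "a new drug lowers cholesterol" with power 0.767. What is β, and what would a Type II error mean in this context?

β = 1 - power = 1 - 0.767 = 0.233. A Type II error is failing to reject H₀ when H₀ is false (false negative) — here, failing to conclude that a new drug lowers cholesterol when in fact it is true. Consequence: shelving an effective drug — patients miss out on a treatment that would have helped.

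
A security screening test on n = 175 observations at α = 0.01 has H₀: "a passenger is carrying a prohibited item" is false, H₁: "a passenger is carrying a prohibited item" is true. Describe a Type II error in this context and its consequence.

Type II error: failing to reject H₀ when it is false — concluding that a passenger is carrying a prohibited item is not supported when in fact it is. Consequence: letting a prohibited item through — security breach.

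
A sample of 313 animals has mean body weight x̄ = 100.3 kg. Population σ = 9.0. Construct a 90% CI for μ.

CI = x̄ ± z*(σ/√n) = 100.3 ± 1.645(9.0/√313) = 100.3 ± 0.84 = (99.46, 101.14)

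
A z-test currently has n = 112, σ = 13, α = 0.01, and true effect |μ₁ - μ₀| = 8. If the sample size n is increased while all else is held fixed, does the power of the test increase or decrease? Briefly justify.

Power increases: a larger n shrinks the standard error σ/√n, moving the sampling distribution under H₁ further from the critical value.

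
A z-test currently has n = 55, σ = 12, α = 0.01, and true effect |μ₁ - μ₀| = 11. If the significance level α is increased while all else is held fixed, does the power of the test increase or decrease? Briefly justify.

Power increases: a larger α lowers the critical value, so more of the H₁ sampling distribution falls in the rejection region.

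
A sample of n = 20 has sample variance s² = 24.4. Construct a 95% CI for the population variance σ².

df = 19. χ²_{0.025} = 32.852, χ²_{0.975} = 8.907. CI for σ² = ((n-1)s²/χ²_{α/2}, (n-1)s²/χ²_{1-α/2}) = (19·24.4/32.852, 19·24.4/8.907) = (14.11, 52.05)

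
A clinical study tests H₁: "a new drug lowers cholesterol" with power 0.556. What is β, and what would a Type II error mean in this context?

β = 1 - power = 1 - 0.556 = 0.444. A Type II error is failing to reject H₀ when H₀ is false (false negative) — here, failing to conclude that a new drug lowers cholesterol when in fact it is true. Consequence: shelving an effective drug — patients miss out on a treatment that would have helped.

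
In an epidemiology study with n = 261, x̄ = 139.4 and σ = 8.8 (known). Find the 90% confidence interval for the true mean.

CI = x̄ ± z*(σ/√n) = 139.4 ± 1.645(8.8/√261) = 139.4 ± 0.9 = (138.5, 140.3)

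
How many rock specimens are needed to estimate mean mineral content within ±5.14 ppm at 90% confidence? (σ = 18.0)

n = (z*σ/E)² = (1.645×18.0/5.14)² = 33.2 → n = 34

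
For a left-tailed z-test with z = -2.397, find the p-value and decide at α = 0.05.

p = P(Z < -2.397) = Φ(-2.397) ≈ 0.0083. Since p < 0.05, reject H₀ (significant) at α = 0.05.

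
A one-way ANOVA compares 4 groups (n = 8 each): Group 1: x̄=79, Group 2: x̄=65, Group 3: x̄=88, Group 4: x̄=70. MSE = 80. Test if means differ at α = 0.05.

Grand mean = 75.5. SS_between = 2472.0, MS_between = 824.0. F = 10.3, F_crit ≈ 2.947. Reject H₀.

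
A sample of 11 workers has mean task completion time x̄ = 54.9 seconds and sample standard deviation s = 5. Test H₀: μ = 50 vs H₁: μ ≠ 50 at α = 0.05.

t = (x̄ - μ₀)/(s/√n) = (54.9 - 50)/(5/√11) = 3.25. df = 10, critical t = ±2.228. Reject H₀.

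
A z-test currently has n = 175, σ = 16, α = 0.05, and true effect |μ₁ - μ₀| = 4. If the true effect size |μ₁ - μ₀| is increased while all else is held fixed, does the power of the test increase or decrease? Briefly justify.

Power increases: a larger true effect increases the non-centrality λ = |μ₁ - μ₀|/(σ/√n).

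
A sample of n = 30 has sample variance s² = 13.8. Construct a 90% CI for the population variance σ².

df = 29. χ²_{0.05} = 42.557, χ²_{0.95} = 17.708. CI for σ² = ((n-1)s²/χ²_{α/2}, (n-1)s²/χ²_{1-α/2}) = (29·13.8/42.557, 29·13.8/17.708) = (9.4, 22.6)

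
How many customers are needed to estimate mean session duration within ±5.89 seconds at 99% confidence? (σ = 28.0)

n = (z*σ/E)² = (2.576×28.0/5.89)² = 150.0 → n = 150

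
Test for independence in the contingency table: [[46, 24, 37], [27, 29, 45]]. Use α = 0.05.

χ² = 6.029. df = 2, critical = 5.991. Reject H₀. Variables are dependent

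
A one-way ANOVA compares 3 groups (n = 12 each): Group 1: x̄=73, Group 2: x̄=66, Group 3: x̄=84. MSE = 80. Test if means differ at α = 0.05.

Grand mean = 74.33. SS_between = 1976.0, MS_between = 988.0. F = 12.35, F_crit ≈ 3.285. Reject H₀.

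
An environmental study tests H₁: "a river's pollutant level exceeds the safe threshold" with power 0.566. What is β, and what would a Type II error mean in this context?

β = 1 - power = 1 - 0.566 = 0.434. A Type II error is failing to reject H₀ when H₀ is false (false negative) — here, failing to conclude that a river's pollutant level exceeds the safe threshold when in fact it is true. Consequence: allowing unsafe pollution to continue.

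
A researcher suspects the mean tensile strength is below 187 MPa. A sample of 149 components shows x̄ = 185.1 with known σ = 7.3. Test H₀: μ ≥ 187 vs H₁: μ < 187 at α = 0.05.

z = -3.177. Critical value: -1.645. Reject H₀.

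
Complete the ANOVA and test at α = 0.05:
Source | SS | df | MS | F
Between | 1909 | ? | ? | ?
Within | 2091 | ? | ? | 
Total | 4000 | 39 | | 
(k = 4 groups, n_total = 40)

df_between = 3, df_within = 36. MS_between = 636.33, MS_within = 58.08. F = 10.956, F_crit ≈ 2.866. Reject H₀.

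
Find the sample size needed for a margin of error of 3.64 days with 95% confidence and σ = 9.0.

n = (z*σ/E)² = (1.96×9.0/3.64)² = 23.5 → n = 24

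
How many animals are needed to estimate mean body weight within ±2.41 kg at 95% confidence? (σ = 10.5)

n = (z*σ/E)² = (1.96×10.5/2.41)² = 72.9 → n = 73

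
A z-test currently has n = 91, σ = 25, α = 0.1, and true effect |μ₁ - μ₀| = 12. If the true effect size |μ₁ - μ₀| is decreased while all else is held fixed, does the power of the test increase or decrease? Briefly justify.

Power decreases: a smaller true effect decreases the non-centrality λ = |μ₁ - μ₀|/(σ/√n).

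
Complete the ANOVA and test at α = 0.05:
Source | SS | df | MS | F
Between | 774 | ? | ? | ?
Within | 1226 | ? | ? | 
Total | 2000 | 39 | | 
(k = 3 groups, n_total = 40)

df_between = 2, df_within = 37. MS_between = 387.0, MS_within = 33.14. F = 11.679, F_crit ≈ 3.252. Reject H₀.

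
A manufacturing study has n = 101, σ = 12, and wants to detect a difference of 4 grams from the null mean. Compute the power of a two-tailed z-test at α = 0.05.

SE = σ/√n = 12/√101 = 1.194. Non-centrality λ = d/SE = 4/1.194 = 3.35. Power ≈ Φ(λ - z_{α/2}) = Φ(3.35 - 1.96) = Φ(1.39) = 0.918.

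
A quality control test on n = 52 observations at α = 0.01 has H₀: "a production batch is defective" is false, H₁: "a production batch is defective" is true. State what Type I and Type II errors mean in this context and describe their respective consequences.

Type I (false positive): concluding that a production batch is defective when it is not — scrapping a good batch — wasted material and cost for no reason. Type II (false negative): failing to conclude that a production batch is defective when it is — shipping a defective batch — faulty products reach customers. Which is costlier depends on domain priorities and is a judgement call rather than a statistical fact.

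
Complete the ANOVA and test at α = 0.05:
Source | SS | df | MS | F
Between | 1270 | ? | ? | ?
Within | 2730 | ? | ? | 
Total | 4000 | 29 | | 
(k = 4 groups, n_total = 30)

df_between = 3, df_within = 26. MS_between = 423.33, MS_within = 105.0. F = 4.032, F_crit ≈ 2.975. Reject H₀.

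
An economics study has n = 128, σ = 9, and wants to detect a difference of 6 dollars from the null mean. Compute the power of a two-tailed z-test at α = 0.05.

SE = σ/√n = 9/√128 = 0.795. Non-centrality λ = d/SE = 6/0.795 = 7.542. Power ≈ Φ(λ - z_{α/2}) = Φ(7.542 - 1.96) = Φ(5.582) = 1.0.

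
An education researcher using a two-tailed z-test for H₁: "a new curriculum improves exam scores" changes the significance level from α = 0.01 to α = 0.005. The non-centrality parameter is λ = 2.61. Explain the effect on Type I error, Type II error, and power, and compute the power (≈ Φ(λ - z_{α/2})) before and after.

Decreasing α from 0.01 to 0.005:
• Type I error rate decreases (α is the Type I rate by definition).
• Critical value moves from z_{α/2} = 2.576 to 2.807, so power = Φ(λ - z_{α/2}) goes from Φ(2.61 - 2.576) = 0.514 to Φ(2.61 - 2.807) = 0.422.
• Type II error rate β = 1 - power therefore increases (0.486 → 0.578).
Appropriate when false positives are costly — here, adopting a curriculum that gives no real benefit — disruption for nothing.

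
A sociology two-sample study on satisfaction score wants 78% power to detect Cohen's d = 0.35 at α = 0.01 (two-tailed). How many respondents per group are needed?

z_{α/2} = 2.576, z_β = Φ⁻¹(0.78) = 0.772. For small effect (d = 0.35): n per group = 2(z_{α/2} + z_β)²/d² = 2(2.576 + 0.772)²/0.35² = 183.01 → 184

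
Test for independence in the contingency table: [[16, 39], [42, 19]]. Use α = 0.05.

χ² = 18.29. df = 1, critical = 3.841. Reject H₀. Variables are dependent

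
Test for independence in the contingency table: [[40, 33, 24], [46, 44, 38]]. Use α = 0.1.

χ² = 0.897. df = 2, critical = 4.605. Fail to reject H₀. No evidence of dependence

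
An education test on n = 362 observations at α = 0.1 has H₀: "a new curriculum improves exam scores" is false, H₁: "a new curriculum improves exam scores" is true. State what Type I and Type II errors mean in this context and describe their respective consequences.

Type I (false positive): concluding that a new curriculum improves exam scores when it is not — adopting a curriculum that gives no real benefit — disruption for nothing. Type II (false negative): failing to conclude that a new curriculum improves exam scores when it is — keeping the old curriculum when the new one would have helped students. Which is costlier depends on domain priorities and is a judgement call rather than a statistical fact.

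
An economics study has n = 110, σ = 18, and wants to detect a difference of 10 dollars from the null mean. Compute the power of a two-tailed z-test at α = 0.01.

SE = σ/√n = 18/√110 = 1.716. Non-centrality λ = d/SE = 10/1.716 = 5.827. Power ≈ Φ(λ - z_{α/2}) = Φ(5.827 - 2.576) = Φ(3.251) = 0.999.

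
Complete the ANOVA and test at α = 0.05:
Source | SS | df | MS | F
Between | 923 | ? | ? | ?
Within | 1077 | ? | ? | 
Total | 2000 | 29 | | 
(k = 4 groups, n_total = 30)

df_between = 3, df_within = 26. MS_between = 307.67, MS_within = 41.42. F = 7.427, F_crit ≈ 2.975. Reject H₀.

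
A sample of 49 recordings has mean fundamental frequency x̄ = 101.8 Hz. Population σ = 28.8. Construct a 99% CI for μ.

CI = x̄ ± z*(σ/√n) = 101.8 ± 2.576(28.8/√49) = 101.8 ± 10.6 = (91.2, 112.4)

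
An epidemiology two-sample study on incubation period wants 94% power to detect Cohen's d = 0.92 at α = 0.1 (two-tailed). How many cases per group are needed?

z_{α/2} = 1.645, z_β = Φ⁻¹(0.94) = 1.555. For large effect (d = 0.92): n per group = 2(z_{α/2} + z_β)²/d² = 2(1.645 + 1.555)²/0.92² = 24.2 → 25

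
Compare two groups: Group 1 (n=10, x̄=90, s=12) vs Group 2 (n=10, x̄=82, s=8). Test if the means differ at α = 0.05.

Pooled sp = 10.2. t = 1.754, df = 18. Critical t = ±2.101. Fail to reject H₀.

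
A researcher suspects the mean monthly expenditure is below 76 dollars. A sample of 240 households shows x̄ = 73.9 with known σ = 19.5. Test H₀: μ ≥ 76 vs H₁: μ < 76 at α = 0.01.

z = -1.668. Critical value: -2.33. Fail to reject H₀.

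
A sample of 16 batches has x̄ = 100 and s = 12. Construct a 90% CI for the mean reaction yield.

CI = x̄ ± t*(s/√n) = 100 ± 1.753(12/√16) = (94.74, 105.26)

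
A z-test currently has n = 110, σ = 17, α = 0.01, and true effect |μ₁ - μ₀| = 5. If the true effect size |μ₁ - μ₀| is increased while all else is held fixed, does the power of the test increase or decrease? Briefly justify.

Power increases: a larger true effect increases the non-centrality λ = |μ₁ - μ₀|/(σ/√n).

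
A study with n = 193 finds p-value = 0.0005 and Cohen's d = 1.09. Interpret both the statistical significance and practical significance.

Statistically significant (p = 0.0005 < 0.05). Cohen's d = 1.09 indicates a large effect size. Both statistical and practical significance should be considered.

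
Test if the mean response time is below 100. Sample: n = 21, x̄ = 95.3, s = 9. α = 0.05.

t = (95.3 - 100)/(9/√21) = -2.393, df = 20. Critical t = -1.725. Reject H₀.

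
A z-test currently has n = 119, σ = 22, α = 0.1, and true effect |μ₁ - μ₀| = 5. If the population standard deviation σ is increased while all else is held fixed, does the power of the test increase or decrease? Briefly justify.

Power decreases: a larger σ inflates the standard error σ/√n, pulling the sampling distribution under H₁ back toward the critical value.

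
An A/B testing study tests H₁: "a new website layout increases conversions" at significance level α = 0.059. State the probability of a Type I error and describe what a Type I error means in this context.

P(Type I error) = α = 0.059. A Type I error is rejecting H₀ when H₀ is actually true (false positive) — here, concluding that a new website layout increases conversions when in fact this is not the case. Consequence: rolling out a layout that doesn't actually help — wasted engineering effort.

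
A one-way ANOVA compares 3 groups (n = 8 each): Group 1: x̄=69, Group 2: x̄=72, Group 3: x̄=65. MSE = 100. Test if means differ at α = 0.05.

Grand mean = 68.67. SS_between = 197.33, MS_between = 98.67. F = 0.987, F_crit ≈ 3.467. Fail to reject H₀.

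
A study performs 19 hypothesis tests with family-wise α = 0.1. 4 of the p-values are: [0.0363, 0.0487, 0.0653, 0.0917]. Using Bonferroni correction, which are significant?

Bonferroni α = 0.1/19 = 0.00526. None of the given p-values are significant.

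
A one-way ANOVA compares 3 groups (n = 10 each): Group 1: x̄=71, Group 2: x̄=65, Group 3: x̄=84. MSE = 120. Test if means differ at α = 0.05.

Grand mean = 73.33. SS_between = 1886.67, MS_between = 943.33. F = 7.861, F_crit ≈ 3.354. Reject H₀.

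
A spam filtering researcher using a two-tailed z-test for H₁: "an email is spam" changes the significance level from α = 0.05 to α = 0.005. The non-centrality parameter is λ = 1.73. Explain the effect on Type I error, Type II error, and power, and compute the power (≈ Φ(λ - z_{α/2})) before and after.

Decreasing α from 0.05 to 0.005:
• Type I error rate decreases (α is the Type I rate by definition).
• Critical value moves from z_{α/2} = 1.96 to 2.807, so power = Φ(λ - z_{α/2}) goes from Φ(1.73 - 1.96) = 0.409 to Φ(1.73 - 2.807) = 0.141.
• Type II error rate β = 1 - power therefore increases (0.591 → 0.859).
Appropriate when false positives are costly — here, a legitimate email is sent to the spam folder and the user misses it.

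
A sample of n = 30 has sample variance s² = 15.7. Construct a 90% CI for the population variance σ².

df = 29. χ²_{0.05} = 42.557, χ²_{0.95} = 17.708. CI for σ² = ((n-1)s²/χ²_{α/2}, (n-1)s²/χ²_{1-α/2}) = (29·15.7/42.557, 29·15.7/17.708) = (10.7, 25.71)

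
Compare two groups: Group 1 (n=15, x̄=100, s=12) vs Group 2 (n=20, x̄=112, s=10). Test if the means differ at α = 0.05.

Pooled sp = 10.89. t = -3.225, df = 33. Critical t = ±2.035. Reject H₀.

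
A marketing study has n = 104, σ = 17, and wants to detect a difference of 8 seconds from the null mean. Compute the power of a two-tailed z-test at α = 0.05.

SE = σ/√n = 17/√104 = 1.667. Non-centrality λ = d/SE = 8/1.667 = 4.799. Power ≈ Φ(λ - z_{α/2}) = Φ(4.799 - 1.96) = Φ(2.839) = 0.998.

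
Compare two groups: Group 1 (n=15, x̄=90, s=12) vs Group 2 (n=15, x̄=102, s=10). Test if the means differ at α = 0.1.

Pooled sp = 11.05. t = -2.975, df = 28. Critical t = ±1.701. Reject H₀.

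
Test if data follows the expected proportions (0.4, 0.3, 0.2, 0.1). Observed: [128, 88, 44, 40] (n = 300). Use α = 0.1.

Expected: [120.0, 90.0, 60.0, 30.0]. χ² = 8.178. df = 3, critical = 6.251. Reject H₀.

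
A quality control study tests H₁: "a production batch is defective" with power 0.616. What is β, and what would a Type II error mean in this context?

β = 1 - power = 1 - 0.616 = 0.384. A Type II error is failing to reject H₀ when H₀ is false (false negative) — here, failing to conclude that a production batch is defective when in fact it is true. Consequence: shipping a defective batch — faulty products reach customers.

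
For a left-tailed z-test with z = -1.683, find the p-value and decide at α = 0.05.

p = P(Z < -1.683) = Φ(-1.683) ≈ 0.0462. Since p < 0.05, reject H₀ (significant) at α = 0.05.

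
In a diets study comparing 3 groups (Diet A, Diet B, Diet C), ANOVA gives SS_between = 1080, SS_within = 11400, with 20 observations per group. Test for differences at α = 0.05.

df_between = 2, df_within = 57. F = MS_between/MS_within = 540.0/200.0 = 2.7. F_crit ≈ 3.159. Fail to reject H₀.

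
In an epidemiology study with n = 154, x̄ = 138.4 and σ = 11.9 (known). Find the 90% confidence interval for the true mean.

CI = x̄ ± z*(σ/√n) = 138.4 ± 1.645(11.9/√154) = 138.4 ± 1.58 = (136.82, 139.98)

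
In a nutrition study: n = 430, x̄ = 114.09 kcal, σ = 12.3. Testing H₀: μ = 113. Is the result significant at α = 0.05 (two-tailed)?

z = (114.09 - 113)/(12.3/√430) = 1.838. Since |z| ≤ 1.96, not significant at α = 0.05.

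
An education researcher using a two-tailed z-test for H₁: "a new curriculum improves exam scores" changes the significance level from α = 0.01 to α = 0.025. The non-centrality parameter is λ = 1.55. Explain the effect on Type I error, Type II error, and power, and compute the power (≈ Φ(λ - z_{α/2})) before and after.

Increasing α from 0.01 to 0.025:
• Type I error rate increases (α is the Type I rate by definition).
• Critical value moves from z_{α/2} = 2.576 to 2.241, so power = Φ(λ - z_{α/2}) goes from Φ(1.55 - 2.576) = 0.152 to Φ(1.55 - 2.241) = 0.245.
• Type II error rate β = 1 - power therefore decreases (0.848 → 0.755).
Appropriate when false negatives are costly — here, keeping the old curriculum when the new one would have helped students.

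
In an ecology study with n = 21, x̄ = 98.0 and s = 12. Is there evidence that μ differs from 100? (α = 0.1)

t = (x̄ - μ₀)/(s/√n) = (98.0 - 100)/(12/√21) = -0.764. df = 20, critical t = ±1.725. Fail to reject H₀.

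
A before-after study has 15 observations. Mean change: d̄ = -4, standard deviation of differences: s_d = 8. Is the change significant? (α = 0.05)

t = d̄/(s_d/√n) = -4/(8/√15) = -1.936. df = 14, critical t = ±2.145. Fail to reject H₀.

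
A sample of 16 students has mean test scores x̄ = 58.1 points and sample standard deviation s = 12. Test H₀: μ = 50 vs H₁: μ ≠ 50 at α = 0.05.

t = (x̄ - μ₀)/(s/√n) = (58.1 - 50)/(12/√16) = 2.7. df = 15, critical t = ±2.131. Reject H₀.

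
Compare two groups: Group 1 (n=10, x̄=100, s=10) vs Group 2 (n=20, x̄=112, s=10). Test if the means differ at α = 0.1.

Pooled sp = 10.0. t = -3.098, df = 28. Critical t = ±1.701. Reject H₀.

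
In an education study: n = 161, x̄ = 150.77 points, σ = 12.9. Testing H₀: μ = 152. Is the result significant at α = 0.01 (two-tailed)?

z = (150.77 - 152)/(12.9/√161) = -1.21. Since |z| ≤ 2.576, not significant at α = 0.01.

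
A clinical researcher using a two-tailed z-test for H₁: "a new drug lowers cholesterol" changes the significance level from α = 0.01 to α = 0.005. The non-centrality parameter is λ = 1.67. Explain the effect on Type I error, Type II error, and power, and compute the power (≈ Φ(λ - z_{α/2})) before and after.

Decreasing α from 0.01 to 0.005:
• Type I error rate decreases (α is the Type I rate by definition).
• Critical value moves from z_{α/2} = 2.576 to 2.807, so power = Φ(λ - z_{α/2}) goes from Φ(1.67 - 2.576) = 0.182 to Φ(1.67 - 2.807) = 0.128.
• Type II error rate β = 1 - power therefore increases (0.818 → 0.872).
Appropriate when false positives are costly — here, approving an ineffective drug — patients take a useless medication and may skip effective alternatives.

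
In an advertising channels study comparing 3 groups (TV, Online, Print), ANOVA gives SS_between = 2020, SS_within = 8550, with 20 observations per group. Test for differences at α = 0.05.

df_between = 2, df_within = 57. F = MS_between/MS_within = 1010.0/150.0 = 6.733. F_crit ≈ 3.159. Reject H₀. At least one mean differs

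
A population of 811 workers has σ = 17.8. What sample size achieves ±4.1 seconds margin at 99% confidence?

Without FPC: n₀ = (2.576×17.8/4.1)² = 125.073. With FPC: n = n₀N/(n₀+N-1) = 108.5 → n = 109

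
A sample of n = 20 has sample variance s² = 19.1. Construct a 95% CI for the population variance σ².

df = 19. χ²_{0.025} = 32.852, χ²_{0.975} = 8.907. CI for σ² = ((n-1)s²/χ²_{α/2}, (n-1)s²/χ²_{1-α/2}) = (19·19.1/32.852, 19·19.1/8.907) = (11.05, 40.74)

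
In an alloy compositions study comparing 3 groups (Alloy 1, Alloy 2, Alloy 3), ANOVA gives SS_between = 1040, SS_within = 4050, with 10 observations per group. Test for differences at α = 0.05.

df_between = 2, df_within = 27. F = MS_between/MS_within = 520.0/150.0 = 3.467. F_crit ≈ 3.354. Reject H₀. At least one mean differs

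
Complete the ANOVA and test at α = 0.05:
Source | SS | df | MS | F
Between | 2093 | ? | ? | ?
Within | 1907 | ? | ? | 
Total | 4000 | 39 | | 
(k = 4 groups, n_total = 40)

df_between = 3, df_within = 36. MS_between = 697.67, MS_within = 52.97. F = 13.17, F_crit ≈ 2.866. Reject H₀.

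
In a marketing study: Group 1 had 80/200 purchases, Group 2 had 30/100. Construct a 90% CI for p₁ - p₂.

p̂₁ = 0.4, p̂₂ = 0.3. Difference = 0.1. CI = (0.006, 0.194)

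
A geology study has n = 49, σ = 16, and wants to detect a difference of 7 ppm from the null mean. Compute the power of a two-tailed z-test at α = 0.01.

SE = σ/√n = 16/√49 = 2.286. Non-centrality λ = d/SE = 7/2.286 = 3.062. Power ≈ Φ(λ - z_{α/2}) = Φ(3.062 - 2.576) = Φ(0.486) = 0.687.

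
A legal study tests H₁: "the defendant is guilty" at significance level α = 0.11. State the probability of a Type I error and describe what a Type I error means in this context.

P(Type I error) = α = 0.11. A Type I error is rejecting H₀ when H₀ is actually true (false positive) — here, concluding that the defendant is guilty when in fact this is not the case. Consequence: convicting an innocent person.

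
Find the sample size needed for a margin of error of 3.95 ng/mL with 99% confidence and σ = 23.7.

n = (z*σ/E)² = (2.576×23.7/3.95)² = 238.9 → n = 239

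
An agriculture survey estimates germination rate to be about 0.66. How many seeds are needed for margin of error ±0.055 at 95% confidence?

n = z²p(1-p)/E² = 1.96²×0.66×0.34/0.055² = 285.0 → n = 285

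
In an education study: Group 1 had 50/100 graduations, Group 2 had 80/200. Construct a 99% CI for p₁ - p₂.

p̂₁ = 0.5, p̂₂ = 0.4. Difference = 0.1. CI = (-0.057, 0.257)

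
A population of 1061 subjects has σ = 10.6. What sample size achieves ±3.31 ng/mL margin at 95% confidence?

Without FPC: n₀ = (1.96×10.6/3.31)² = 39.397. With FPC: n = n₀N/(n₀+N-1) = 38.02 → n = 39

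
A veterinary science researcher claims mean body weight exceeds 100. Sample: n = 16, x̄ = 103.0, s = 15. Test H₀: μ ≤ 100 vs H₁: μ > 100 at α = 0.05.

t = (103.0 - 100)/(15/√16) = 0.8, df = 15. Critical t = 1.753. Fail to reject H₀.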